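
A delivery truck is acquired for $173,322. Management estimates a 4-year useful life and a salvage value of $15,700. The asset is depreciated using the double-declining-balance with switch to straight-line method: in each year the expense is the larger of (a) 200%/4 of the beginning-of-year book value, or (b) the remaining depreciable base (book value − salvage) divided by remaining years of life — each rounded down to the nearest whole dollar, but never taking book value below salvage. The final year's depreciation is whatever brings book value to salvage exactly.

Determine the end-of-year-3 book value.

$21,666

Depreciable base = $173,322 − $15,700 = $157,622.
Year 1: DB = ⌊$173,322 × 200%/4⌋ = $86,661; SL = ⌊$157,622/4⌋ = $39,405 → take DB $86,661. Book value $86,661.
Year 2: DB = ⌊$86,661 × 200%/4⌋ = $43,330; SL = ⌊$70,961/3⌋ = $23,653 → take DB $43,330. Book value $43,331.
Year 3: DB = ⌊$43,331 × 200%/4⌋ = $21,665; SL = ⌊$27,631/2⌋ = $13,815 → take DB $21,665. Book value $21,666.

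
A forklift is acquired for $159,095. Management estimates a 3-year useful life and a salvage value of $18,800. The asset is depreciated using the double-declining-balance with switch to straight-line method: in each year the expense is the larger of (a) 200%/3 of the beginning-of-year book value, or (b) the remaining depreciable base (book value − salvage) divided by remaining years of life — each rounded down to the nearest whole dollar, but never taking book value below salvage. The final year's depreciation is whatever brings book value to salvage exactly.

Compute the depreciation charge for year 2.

Depreciable base = $159,095 − $18,800 = $140,295.
Year 1: DB = ⌊$159,095 × 200%/3⌋ = $106,063; SL = ⌊$140,295/3⌋ = $46,765 → take DB $106,063. Book value $53,032.
Year 2: DB = ⌊$53,032 × 200%/3⌋ = $35,354; SL = ⌊$34,232/2⌋ = $17,116 → take DB $35,354, capped at $34,232. Book value $18,800.

$34,232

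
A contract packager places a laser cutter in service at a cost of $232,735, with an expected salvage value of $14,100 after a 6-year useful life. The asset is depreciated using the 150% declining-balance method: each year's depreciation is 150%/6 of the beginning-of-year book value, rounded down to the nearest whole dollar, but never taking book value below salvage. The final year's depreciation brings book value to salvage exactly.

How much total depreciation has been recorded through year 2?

$101,821

Depreciable base = $232,735 − $14,100 = $218,635.
Year 1: ⌊$232,735 × 150%/6⌋ = $58,183. Book value $174,552.
Year 2: ⌊$174,552 × 150%/6⌋ = $43,638. Book value $130,914.
Accumulated through year 2 = $232,735 − $130,914 = $101,821.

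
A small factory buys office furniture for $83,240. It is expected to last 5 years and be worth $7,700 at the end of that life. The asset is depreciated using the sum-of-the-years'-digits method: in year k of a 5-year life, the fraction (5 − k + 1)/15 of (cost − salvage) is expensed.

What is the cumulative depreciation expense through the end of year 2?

$45,324

Depreciable base = $83,240 − $7,700 = $75,540.
Sum of the years' digits = 5+4+3+2+1 = 15.
Year 1: $75,540 × 5/15 = $25,180. Book value $58,060.
Year 2: $75,540 × 4/15 = $20,144. Book value $37,916.
Accumulated through year 2 = $83,240 − $37,916 = $45,324.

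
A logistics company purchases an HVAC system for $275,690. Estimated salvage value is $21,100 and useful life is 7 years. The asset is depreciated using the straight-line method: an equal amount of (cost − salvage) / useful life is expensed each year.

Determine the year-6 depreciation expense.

$36,370

Depreciable base = $275,690 − $21,100 = $254,590.
Annual expense = $254,590 / 7 = $36,370.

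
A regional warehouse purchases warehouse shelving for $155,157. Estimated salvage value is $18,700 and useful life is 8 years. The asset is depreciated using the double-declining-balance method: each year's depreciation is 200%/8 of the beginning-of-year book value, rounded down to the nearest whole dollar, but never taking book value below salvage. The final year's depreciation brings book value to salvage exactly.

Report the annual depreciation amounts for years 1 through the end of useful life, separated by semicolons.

$38,789; $29,092; $21,819; $16,364; $12,273; $9,205; $6,903; $2,012

Depreciable base = $155,157 − $18,700 = $136,457.
Year 1: ⌊$155,157 × 200%/8⌋ = $38,789. Book value $116,368.
Year 2: ⌊$116,368 × 200%/8⌋ = $29,092. Book value $87,276.
Year 3: ⌊$87,276 × 200%/8⌋ = $21,819. Book value $65,457.
Year 4: ⌊$65,457 × 200%/8⌋ = $16,364. Book value $49,093.
Year 5: ⌊$49,093 × 200%/8⌋ = $12,273. Book value $36,820.
Year 6: ⌊$36,820 × 200%/8⌋ = $9,205. Book value $27,615.
Year 7: ⌊$27,615 × 200%/8⌋ = $6,903. Book value $20,712.
Year 8 (final): $20,712 − $18,700 = $2,012. Book value $18,700.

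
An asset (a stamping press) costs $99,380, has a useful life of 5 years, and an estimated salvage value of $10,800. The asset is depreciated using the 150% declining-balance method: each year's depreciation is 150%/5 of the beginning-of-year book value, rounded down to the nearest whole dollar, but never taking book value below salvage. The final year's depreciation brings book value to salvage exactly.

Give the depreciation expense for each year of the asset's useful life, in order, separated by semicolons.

$29,814; $20,869; $14,609; $10,226; $13,062

Depreciable base = $99,380 − $10,800 = $88,580.
Year 1: ⌊$99,380 × 150%/5⌋ = $29,814. Book value $69,566.
Year 2: ⌊$69,566 × 150%/5⌋ = $20,869. Book value $48,697.
Year 3: ⌊$48,697 × 150%/5⌋ = $14,609. Book value $34,088.
Year 4: ⌊$34,088 × 150%/5⌋ = $10,226. Book value $23,862.
Year 5 (final): $23,862 − $10,800 = $13,062. Book value $10,800.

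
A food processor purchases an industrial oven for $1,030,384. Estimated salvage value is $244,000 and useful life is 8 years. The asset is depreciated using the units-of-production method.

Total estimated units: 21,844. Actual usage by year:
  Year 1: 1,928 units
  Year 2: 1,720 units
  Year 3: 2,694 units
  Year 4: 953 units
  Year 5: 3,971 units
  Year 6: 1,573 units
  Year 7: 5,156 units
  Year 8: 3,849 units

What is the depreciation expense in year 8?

Depreciable base = $1,030,384 − $244,000 = $786,384.
Rate = $786,384 / 21,844 units = $36 per unit.
Year 1: 1,928 × $36 = $69,408. Book value $960,976.
Year 2: 1,720 × $36 = $61,920. Book value $899,056.
Year 3: 2,694 × $36 = $96,984. Book value $802,072.
Year 4: 953 × $36 = $34,308. Book value $767,764.
Year 5: 3,971 × $36 = $142,956. Book value $624,808.
Year 6: 1,573 × $36 = $56,628. Book value $568,180.
Year 7: 5,156 × $36 = $185,616. Book value $382,564.
Year 8: 3,849 × $36 = $138,564. Book value $244,000.

$138,564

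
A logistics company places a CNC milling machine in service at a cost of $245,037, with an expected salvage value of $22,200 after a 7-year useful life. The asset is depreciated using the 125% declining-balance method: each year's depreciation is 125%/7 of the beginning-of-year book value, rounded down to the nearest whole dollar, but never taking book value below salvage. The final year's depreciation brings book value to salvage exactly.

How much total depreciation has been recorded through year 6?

Depreciable base = $245,037 − $22,200 = $222,837.
Year 1: ⌊$245,037 × 125%/7⌋ = $43,756. Book value $201,281.
Year 2: ⌊$201,281 × 125%/7⌋ = $35,943. Book value $165,338.
Year 3: ⌊$165,338 × 125%/7⌋ = $29,524. Book value $135,814.
Year 4: ⌊$135,814 × 125%/7⌋ = $24,252. Book value $111,562.
Year 5: ⌊$111,562 × 125%/7⌋ = $19,921. Book value $91,641.
Year 6: ⌊$91,641 × 125%/7⌋ = $16,364. Book value $75,277.
Accumulated through year 6 = $245,037 − $75,277 = $169,760.

$169,760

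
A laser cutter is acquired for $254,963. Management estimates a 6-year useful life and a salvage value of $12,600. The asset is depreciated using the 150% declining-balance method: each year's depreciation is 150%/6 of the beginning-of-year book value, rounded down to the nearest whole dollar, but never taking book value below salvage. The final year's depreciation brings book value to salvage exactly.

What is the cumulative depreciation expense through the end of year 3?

$147,399

Depreciable base = $254,963 − $12,600 = $242,363.
Year 1: ⌊$254,963 × 150%/6⌋ = $63,740. Book value $191,223.
Year 2: ⌊$191,223 × 150%/6⌋ = $47,805. Book value $143,418.
Year 3: ⌊$143,418 × 150%/6⌋ = $35,854. Book value $107,564.
Accumulated through year 3 = $254,963 − $107,564 = $147,399.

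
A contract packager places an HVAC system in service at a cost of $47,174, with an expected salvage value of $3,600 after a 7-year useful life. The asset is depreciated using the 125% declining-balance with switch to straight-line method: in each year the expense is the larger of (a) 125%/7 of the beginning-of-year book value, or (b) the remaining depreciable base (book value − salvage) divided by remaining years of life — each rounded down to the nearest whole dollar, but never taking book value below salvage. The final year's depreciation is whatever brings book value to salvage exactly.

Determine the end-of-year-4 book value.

Depreciable base = $47,174 − $3,600 = $43,574.
Year 1: DB = ⌊$47,174 × 125%/7⌋ = $8,423; SL = ⌊$43,574/7⌋ = $6,224 → take DB $8,423. Book value $38,751.
Year 2: DB = ⌊$38,751 × 125%/7⌋ = $6,919; SL = ⌊$35,151/6⌋ = $5,858 → take DB $6,919. Book value $31,832.
Year 3: DB = ⌊$31,832 × 125%/7⌋ = $5,684; SL = ⌊$28,232/5⌋ = $5,646 → take DB $5,684. Book value $26,148.
Year 4: DB = ⌊$26,148 × 125%/7⌋ = $4,669; SL = ⌊$22,548/4⌋ = $5,637 → take SL $5,637. Book value $20,511.

$20,511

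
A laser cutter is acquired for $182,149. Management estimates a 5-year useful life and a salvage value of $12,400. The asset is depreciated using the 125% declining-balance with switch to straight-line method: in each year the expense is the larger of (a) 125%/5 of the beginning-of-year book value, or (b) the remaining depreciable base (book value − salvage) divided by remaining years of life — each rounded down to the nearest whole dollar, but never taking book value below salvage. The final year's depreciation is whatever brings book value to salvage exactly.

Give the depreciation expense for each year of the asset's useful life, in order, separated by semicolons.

Depreciable base = $182,149 − $12,400 = $169,749.
Year 1: DB = ⌊$182,149 × 125%/5⌋ = $45,537; SL = ⌊$169,749/5⌋ = $33,949 → take DB $45,537. Book value $136,612.
Year 2: DB = ⌊$136,612 × 125%/5⌋ = $34,153; SL = ⌊$124,212/4⌋ = $31,053 → take DB $34,153. Book value $102,459.
Year 3: DB = ⌊$102,459 × 125%/5⌋ = $25,614; SL = ⌊$90,059/3⌋ = $30,019 → take SL $30,019. Book value $72,440.
Year 4: DB = ⌊$72,440 × 125%/5⌋ = $18,110; SL = ⌊$60,040/2⌋ = $30,020 → take SL $30,020. Book value $42,420.
Year 5 (final): $42,420 − $12,400 = $30,020. Book value $12,400.

$45,537; $34,153; $30,019; $30,020; $30,020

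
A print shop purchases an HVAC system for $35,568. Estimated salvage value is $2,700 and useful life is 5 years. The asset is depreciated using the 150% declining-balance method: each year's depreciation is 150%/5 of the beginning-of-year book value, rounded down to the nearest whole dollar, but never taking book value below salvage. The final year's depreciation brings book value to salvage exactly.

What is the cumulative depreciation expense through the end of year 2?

$18,139

Depreciable base = $35,568 − $2,700 = $32,868.
Year 1: ⌊$35,568 × 150%/5⌋ = $10,670. Book value $24,898.
Year 2: ⌊$24,898 × 150%/5⌋ = $7,469. Book value $17,429.
Accumulated through year 2 = $35,568 − $17,429 = $18,139.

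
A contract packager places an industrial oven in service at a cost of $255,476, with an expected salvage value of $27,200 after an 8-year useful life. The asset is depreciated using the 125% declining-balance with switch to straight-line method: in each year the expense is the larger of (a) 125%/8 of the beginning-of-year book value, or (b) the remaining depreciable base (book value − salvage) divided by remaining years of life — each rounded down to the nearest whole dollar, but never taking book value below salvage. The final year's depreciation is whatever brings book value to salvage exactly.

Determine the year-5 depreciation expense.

$25,252

Depreciable base = $255,476 − $27,200 = $228,276.
Year 1: DB = ⌊$255,476 × 125%/8⌋ = $39,918; SL = ⌊$228,276/8⌋ = $28,534 → take DB $39,918. Book value $215,558.
Year 2: DB = ⌊$215,558 × 125%/8⌋ = $33,680; SL = ⌊$188,358/7⌋ = $26,908 → take DB $33,680. Book value $181,878.
Year 3: DB = ⌊$181,878 × 125%/8⌋ = $28,418; SL = ⌊$154,678/6⌋ = $25,779 → take DB $28,418. Book value $153,460.
Year 4: DB = ⌊$153,460 × 125%/8⌋ = $23,978; SL = ⌊$126,260/5⌋ = $25,252 → take SL $25,252. Book value $128,208.
Year 5: DB = ⌊$128,208 × 125%/8⌋ = $20,032; SL = ⌊$101,008/4⌋ = $25,252 → take SL $25,252. Book value $102,956.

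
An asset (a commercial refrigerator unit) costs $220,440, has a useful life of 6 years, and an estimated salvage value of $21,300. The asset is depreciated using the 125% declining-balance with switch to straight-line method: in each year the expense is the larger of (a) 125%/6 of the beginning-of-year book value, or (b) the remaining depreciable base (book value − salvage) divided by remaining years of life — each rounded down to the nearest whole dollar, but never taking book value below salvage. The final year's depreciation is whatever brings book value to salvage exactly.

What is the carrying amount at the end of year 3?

$108,944

Depreciable base = $220,440 − $21,300 = $199,140.
Year 1: DB = ⌊$220,440 × 125%/6⌋ = $45,925; SL = ⌊$199,140/6⌋ = $33,190 → take DB $45,925. Book value $174,515.
Year 2: DB = ⌊$174,515 × 125%/6⌋ = $36,357; SL = ⌊$153,215/5⌋ = $30,643 → take DB $36,357. Book value $138,158.
Year 3: DB = ⌊$138,158 × 125%/6⌋ = $28,782; SL = ⌊$116,858/4⌋ = $29,214 → take SL $29,214. Book value $108,944.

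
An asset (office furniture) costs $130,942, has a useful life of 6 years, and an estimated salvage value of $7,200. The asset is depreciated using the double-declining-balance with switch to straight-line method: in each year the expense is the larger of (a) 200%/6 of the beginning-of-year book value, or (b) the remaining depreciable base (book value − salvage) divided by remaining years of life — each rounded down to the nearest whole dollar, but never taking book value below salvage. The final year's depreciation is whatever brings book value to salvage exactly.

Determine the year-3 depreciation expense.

$19,399

Depreciable base = $130,942 − $7,200 = $123,742.
Year 1: DB = ⌊$130,942 × 200%/6⌋ = $43,647; SL = ⌊$123,742/6⌋ = $20,623 → take DB $43,647. Book value $87,295.
Year 2: DB = ⌊$87,295 × 200%/6⌋ = $29,098; SL = ⌊$80,095/5⌋ = $16,019 → take DB $29,098. Book value $58,197.
Year 3: DB = ⌊$58,197 × 200%/6⌋ = $19,399; SL = ⌊$50,997/4⌋ = $12,749 → take DB $19,399. Book value $38,798.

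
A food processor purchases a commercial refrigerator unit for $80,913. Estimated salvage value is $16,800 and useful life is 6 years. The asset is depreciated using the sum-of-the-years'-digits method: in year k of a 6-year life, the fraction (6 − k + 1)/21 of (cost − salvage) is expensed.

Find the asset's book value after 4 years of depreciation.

$25,959

Depreciable base = $80,913 − $16,800 = $64,113.
Sum of the years' digits = 6+5+4+3+2+1 = 21.
Year 1: $64,113 × 6/21 = $18,318. Book value $62,595.
Year 2: $64,113 × 5/21 = $15,265. Book value $47,330.
Year 3: $64,113 × 4/21 = $12,212. Book value $35,118.
Year 4: $64,113 × 3/21 = $9,159. Book value $25,959.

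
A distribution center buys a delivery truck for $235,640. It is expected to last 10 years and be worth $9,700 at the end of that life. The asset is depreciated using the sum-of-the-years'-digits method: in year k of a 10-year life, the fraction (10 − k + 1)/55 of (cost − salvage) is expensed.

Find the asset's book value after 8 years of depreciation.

Depreciable base = $235,640 − $9,700 = $225,940.
Sum of the years' digits = 10+9+8+7+6+5+4+3+2+1 = 55.
Year 1: $225,940 × 10/55 = $41,080. Book value $194,560.
Year 2: $225,940 × 9/55 = $36,972. Book value $157,588.
Year 3: $225,940 × 8/55 = $32,864. Book value $124,724.
Year 4: $225,940 × 7/55 = $28,756. Book value $95,968.
Year 5: $225,940 × 6/55 = $24,648. Book value $71,320.
Year 6: $225,940 × 5/55 = $20,540. Book value $50,780.
Year 7: $225,940 × 4/55 = $16,432. Book value $34,348.
Year 8: $225,940 × 3/55 = $12,324. Book value $22,024.

$22,024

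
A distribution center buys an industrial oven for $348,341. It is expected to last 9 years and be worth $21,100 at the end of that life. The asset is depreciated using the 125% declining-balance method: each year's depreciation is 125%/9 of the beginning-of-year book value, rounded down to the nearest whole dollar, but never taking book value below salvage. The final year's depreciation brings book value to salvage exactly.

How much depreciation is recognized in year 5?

Depreciable base = $348,341 − $21,100 = $327,241.
Year 1: ⌊$348,341 × 125%/9⌋ = $48,380. Book value $299,961.
Year 2: ⌊$299,961 × 125%/9⌋ = $41,661. Book value $258,300.
Year 3: ⌊$258,300 × 125%/9⌋ = $35,875. Book value $222,425.
Year 4: ⌊$222,425 × 125%/9⌋ = $30,892. Book value $191,533.
Year 5: ⌊$191,533 × 125%/9⌋ = $26,601. Book value $164,932.

$26,601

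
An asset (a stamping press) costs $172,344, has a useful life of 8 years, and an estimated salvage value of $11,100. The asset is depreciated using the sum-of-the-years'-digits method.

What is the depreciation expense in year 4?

Depreciable base = $172,344 − $11,100 = $161,244.
Sum of the years' digits = 8+7+6+5+4+3+2+1 = 36.
Year 1: $161,244 × 8/36 = $35,832. Book value $136,512.
Year 2: $161,244 × 7/36 = $31,353. Book value $105,159.
Year 3: $161,244 × 6/36 = $26,874. Book value $78,285.
Year 4: $161,244 × 5/36 = $22,395. Book value $55,890.

$22,395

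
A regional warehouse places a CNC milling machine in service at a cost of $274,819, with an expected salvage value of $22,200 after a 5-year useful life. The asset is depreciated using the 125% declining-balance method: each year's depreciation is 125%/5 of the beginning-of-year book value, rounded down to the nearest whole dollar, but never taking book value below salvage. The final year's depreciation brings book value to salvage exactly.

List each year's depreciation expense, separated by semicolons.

$68,704; $51,528; $38,646; $28,985; $64,756

Depreciable base = $274,819 − $22,200 = $252,619.
Year 1: ⌊$274,819 × 125%/5⌋ = $68,704. Book value $206,115.
Year 2: ⌊$206,115 × 125%/5⌋ = $51,528. Book value $154,587.
Year 3: ⌊$154,587 × 125%/5⌋ = $38,646. Book value $115,941.
Year 4: ⌊$115,941 × 125%/5⌋ = $28,985. Book value $86,956.
Year 5 (final): $86,956 − $22,200 = $64,756. Book value $22,200.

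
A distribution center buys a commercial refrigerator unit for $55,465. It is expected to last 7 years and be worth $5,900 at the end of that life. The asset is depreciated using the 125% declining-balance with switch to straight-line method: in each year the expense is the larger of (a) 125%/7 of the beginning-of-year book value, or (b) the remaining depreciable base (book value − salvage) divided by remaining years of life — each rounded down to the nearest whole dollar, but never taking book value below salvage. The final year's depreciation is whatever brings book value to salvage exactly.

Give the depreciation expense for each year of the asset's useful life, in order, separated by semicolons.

Depreciable base = $55,465 − $5,900 = $49,565.
Year 1: DB = ⌊$55,465 × 125%/7⌋ = $9,904; SL = ⌊$49,565/7⌋ = $7,080 → take DB $9,904. Book value $45,561.
Year 2: DB = ⌊$45,561 × 125%/7⌋ = $8,135; SL = ⌊$39,661/6⌋ = $6,610 → take DB $8,135. Book value $37,426.
Year 3: DB = ⌊$37,426 × 125%/7⌋ = $6,683; SL = ⌊$31,526/5⌋ = $6,305 → take DB $6,683. Book value $30,743.
Year 4: DB = ⌊$30,743 × 125%/7⌋ = $5,489; SL = ⌊$24,843/4⌋ = $6,210 → take SL $6,210. Book value $24,533.
Year 5: DB = ⌊$24,533 × 125%/7⌋ = $4,380; SL = ⌊$18,633/3⌋ = $6,211 → take SL $6,211. Book value $18,322.
Year 6: DB = ⌊$18,322 × 125%/7⌋ = $3,271; SL = ⌊$12,422/2⌋ = $6,211 → take SL $6,211. Book value $12,111.
Year 7 (final): $12,111 − $5,900 = $6,211. Book value $5,900.

$9,904; $8,135; $6,683; $6,210; $6,211; $6,211; $6,211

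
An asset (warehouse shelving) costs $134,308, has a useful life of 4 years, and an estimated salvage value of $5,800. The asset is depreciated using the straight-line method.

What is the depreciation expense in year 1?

Depreciable base = $134,308 − $5,800 = $128,508.
Annual expense = $128,508 / 4 = $32,127.

$32,127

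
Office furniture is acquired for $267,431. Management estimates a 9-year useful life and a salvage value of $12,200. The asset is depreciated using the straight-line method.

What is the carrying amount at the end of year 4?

Depreciable base = $267,431 − $12,200 = $255,231.
Annual expense = $255,231 / 9 = $28,359.
End of year 1: book value $239,072.
End of year 2: book value $210,713.
End of year 3: book value $182,354.
End of year 4: book value $153,995.

$153,995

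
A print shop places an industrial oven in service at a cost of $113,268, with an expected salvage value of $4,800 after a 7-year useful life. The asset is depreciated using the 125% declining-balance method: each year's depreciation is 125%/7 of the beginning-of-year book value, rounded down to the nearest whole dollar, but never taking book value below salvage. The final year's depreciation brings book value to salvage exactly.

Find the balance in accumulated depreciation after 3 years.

$50,487

Depreciable base = $113,268 − $4,800 = $108,468.
Year 1: ⌊$113,268 × 125%/7⌋ = $20,226. Book value $93,042.
Year 2: ⌊$93,042 × 125%/7⌋ = $16,614. Book value $76,428.
Year 3: ⌊$76,428 × 125%/7⌋ = $13,647. Book value $62,781.
Accumulated through year 3 = $113,268 − $62,781 = $50,487.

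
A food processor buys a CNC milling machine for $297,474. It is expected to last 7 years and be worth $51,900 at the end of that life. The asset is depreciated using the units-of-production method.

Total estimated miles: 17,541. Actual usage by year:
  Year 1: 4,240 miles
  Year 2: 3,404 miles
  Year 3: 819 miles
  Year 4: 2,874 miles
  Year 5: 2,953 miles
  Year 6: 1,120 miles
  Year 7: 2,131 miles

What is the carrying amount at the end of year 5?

Depreciable base = $297,474 − $51,900 = $245,574.
Rate = $245,574 / 17,541 miles = $14 per mile.
Year 1: 4,240 × $14 = $59,360. Book value $238,114.
Year 2: 3,404 × $14 = $47,656. Book value $190,458.
Year 3: 819 × $14 = $11,466. Book value $178,992.
Year 4: 2,874 × $14 = $40,236. Book value $138,756.
Year 5: 2,953 × $14 = $41,342. Book value $97,414.

$97,414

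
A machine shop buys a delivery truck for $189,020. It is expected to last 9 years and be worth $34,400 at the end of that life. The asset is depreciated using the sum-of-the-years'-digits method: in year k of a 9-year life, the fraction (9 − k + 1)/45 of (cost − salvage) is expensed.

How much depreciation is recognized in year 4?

Depreciable base = $189,020 − $34,400 = $154,620.
Sum of the years' digits = 9+8+7+6+5+4+3+2+1 = 45.
Year 1: $154,620 × 9/45 = $30,924. Book value $158,096.
Year 2: $154,620 × 8/45 = $27,488. Book value $130,608.
Year 3: $154,620 × 7/45 = $24,052. Book value $106,556.
Year 4: $154,620 × 6/45 = $20,616. Book value $85,940.

$20,616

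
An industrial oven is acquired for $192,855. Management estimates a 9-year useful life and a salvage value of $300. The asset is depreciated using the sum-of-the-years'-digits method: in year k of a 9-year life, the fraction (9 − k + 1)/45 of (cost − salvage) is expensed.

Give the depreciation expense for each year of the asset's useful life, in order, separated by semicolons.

Depreciable base = $192,855 − $300 = $192,555.
Sum of the years' digits = 9+8+7+6+5+4+3+2+1 = 45.
Year 1: $192,555 × 9/45 = $38,511. Book value $154,344.
Year 2: $192,555 × 8/45 = $34,232. Book value $120,112.
Year 3: $192,555 × 7/45 = $29,953. Book value $90,159.
Year 4: $192,555 × 6/45 = $25,674. Book value $64,485.
Year 5: $192,555 × 5/45 = $21,395. Book value $43,090.
Year 6: $192,555 × 4/45 = $17,116. Book value $25,974.
Year 7: $192,555 × 3/45 = $12,837. Book value $13,137.
Year 8: $192,555 × 2/45 = $8,558. Book value $4,579.
Year 9: $192,555 × 1/45 = $4,279. Book value $300.

$38,511; $34,232; $29,953; $25,674; $21,395; $17,116; $12,837; $8,558; $4,279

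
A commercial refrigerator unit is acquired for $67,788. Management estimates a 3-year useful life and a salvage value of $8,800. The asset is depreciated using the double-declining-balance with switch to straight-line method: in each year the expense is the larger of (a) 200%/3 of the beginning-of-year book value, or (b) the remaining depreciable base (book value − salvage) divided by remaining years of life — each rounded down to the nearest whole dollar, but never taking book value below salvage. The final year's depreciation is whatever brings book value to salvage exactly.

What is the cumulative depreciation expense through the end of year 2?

$58,988

Depreciable base = $67,788 − $8,800 = $58,988.
Year 1: DB = ⌊$67,788 × 200%/3⌋ = $45,192; SL = ⌊$58,988/3⌋ = $19,662 → take DB $45,192. Book value $22,596.
Year 2: DB = ⌊$22,596 × 200%/3⌋ = $15,064; SL = ⌊$13,796/2⌋ = $6,898 → take DB $15,064, capped at $13,796. Book value $8,800.
Accumulated through year 2 = $67,788 − $8,800 = $58,988.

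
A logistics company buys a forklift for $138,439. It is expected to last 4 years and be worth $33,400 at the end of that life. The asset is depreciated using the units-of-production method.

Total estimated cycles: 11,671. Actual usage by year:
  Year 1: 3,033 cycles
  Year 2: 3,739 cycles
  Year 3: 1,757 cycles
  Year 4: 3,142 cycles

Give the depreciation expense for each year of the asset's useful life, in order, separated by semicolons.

$27,297; $33,651; $15,813; $28,278

Depreciable base = $138,439 − $33,400 = $105,039.
Rate = $105,039 / 11,671 cycles = $9 per cycle.
Year 1: 3,033 × $9 = $27,297. Book value $111,142.
Year 2: 3,739 × $9 = $33,651. Book value $77,491.
Year 3: 1,757 × $9 = $15,813. Book value $61,678.
Year 4: 3,142 × $9 = $28,278. Book value $33,400.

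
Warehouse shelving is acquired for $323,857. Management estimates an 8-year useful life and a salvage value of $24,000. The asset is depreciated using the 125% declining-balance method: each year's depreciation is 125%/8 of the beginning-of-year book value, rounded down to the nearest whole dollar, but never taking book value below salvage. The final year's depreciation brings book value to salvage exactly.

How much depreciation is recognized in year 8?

$74,596

Depreciable base = $323,857 − $24,000 = $299,857.
Year 1: ⌊$323,857 × 125%/8⌋ = $50,602. Book value $273,255.
Year 2: ⌊$273,255 × 125%/8⌋ = $42,696. Book value $230,559.
Year 3: ⌊$230,559 × 125%/8⌋ = $36,024. Book value $194,535.
Year 4: ⌊$194,535 × 125%/8⌋ = $30,396. Book value $164,139.
Year 5: ⌊$164,139 × 125%/8⌋ = $25,646. Book value $138,493.
Year 6: ⌊$138,493 × 125%/8⌋ = $21,639. Book value $116,854.
Year 7: ⌊$116,854 × 125%/8⌋ = $18,258. Book value $98,596.
Year 8 (final): $98,596 − $24,000 = $74,596. Book value $24,000.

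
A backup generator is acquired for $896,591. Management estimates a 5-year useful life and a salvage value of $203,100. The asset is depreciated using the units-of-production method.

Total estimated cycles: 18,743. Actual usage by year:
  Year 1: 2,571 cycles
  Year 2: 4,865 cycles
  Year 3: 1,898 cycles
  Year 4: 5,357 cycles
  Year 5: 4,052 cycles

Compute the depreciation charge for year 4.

Depreciable base = $896,591 − $203,100 = $693,491.
Rate = $693,491 / 18,743 cycles = $37 per cycle.
Year 1: 2,571 × $37 = $95,127. Book value $801,464.
Year 2: 4,865 × $37 = $180,005. Book value $621,459.
Year 3: 1,898 × $37 = $70,226. Book value $551,233.
Year 4: 5,357 × $37 = $198,209. Book value $353,024.

$198,209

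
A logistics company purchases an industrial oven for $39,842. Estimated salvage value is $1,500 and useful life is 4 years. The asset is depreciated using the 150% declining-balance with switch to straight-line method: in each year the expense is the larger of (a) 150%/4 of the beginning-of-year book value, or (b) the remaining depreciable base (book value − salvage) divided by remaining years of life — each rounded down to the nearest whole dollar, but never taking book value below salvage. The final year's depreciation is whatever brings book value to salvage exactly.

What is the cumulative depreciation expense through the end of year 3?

Depreciable base = $39,842 − $1,500 = $38,342.
Year 1: DB = ⌊$39,842 × 150%/4⌋ = $14,940; SL = ⌊$38,342/4⌋ = $9,585 → take DB $14,940. Book value $24,902.
Year 2: DB = ⌊$24,902 × 150%/4⌋ = $9,338; SL = ⌊$23,402/3⌋ = $7,800 → take DB $9,338. Book value $15,564.
Year 3: DB = ⌊$15,564 × 150%/4⌋ = $5,836; SL = ⌊$14,064/2⌋ = $7,032 → take SL $7,032. Book value $8,532.
Accumulated through year 3 = $39,842 − $8,532 = $31,310.

$31,310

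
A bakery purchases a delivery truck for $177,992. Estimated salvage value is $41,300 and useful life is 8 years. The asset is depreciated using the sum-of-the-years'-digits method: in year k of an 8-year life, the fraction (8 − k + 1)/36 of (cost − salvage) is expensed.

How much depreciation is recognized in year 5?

Depreciable base = $177,992 − $41,300 = $136,692.
Sum of the years' digits = 8+7+6+5+4+3+2+1 = 36.
Year 1: $136,692 × 8/36 = $30,376. Book value $147,616.
Year 2: $136,692 × 7/36 = $26,579. Book value $121,037.
Year 3: $136,692 × 6/36 = $22,782. Book value $98,255.
Year 4: $136,692 × 5/36 = $18,985. Book value $79,270.
Year 5: $136,692 × 4/36 = $15,188. Book value $64,082.

$15,188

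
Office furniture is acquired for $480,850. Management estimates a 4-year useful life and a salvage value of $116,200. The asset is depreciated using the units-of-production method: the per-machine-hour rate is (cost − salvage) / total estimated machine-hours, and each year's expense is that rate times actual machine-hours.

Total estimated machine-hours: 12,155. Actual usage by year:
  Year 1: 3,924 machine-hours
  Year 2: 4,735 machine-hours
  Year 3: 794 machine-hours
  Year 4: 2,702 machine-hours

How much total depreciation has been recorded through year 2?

$259,770

Depreciable base = $480,850 − $116,200 = $364,650.
Rate = $364,650 / 12,155 machine-hours = $30 per machine-hour.
Year 1: 3,924 × $30 = $117,720. Book value $363,130.
Year 2: 4,735 × $30 = $142,050. Book value $221,080.
Accumulated through year 2 = $480,850 − $221,080 = $259,770.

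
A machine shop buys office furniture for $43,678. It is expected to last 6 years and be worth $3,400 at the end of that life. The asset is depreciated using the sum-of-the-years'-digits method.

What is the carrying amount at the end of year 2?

Depreciable base = $43,678 − $3,400 = $40,278.
Sum of the years' digits = 6+5+4+3+2+1 = 21.
Year 1: $40,278 × 6/21 = $11,508. Book value $32,170.
Year 2: $40,278 × 5/21 = $9,590. Book value $22,580.

$22,580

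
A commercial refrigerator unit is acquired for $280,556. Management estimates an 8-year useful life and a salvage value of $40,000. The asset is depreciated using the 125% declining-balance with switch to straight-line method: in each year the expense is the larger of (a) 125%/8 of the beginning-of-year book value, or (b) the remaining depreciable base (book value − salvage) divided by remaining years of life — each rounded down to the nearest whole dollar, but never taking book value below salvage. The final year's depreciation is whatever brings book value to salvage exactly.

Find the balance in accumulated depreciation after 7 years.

Depreciable base = $280,556 − $40,000 = $240,556.
Year 1: DB = ⌊$280,556 × 125%/8⌋ = $43,836; SL = ⌊$240,556/8⌋ = $30,069 → take DB $43,836. Book value $236,720.
Year 2: DB = ⌊$236,720 × 125%/8⌋ = $36,987; SL = ⌊$196,720/7⌋ = $28,102 → take DB $36,987. Book value $199,733.
Year 3: DB = ⌊$199,733 × 125%/8⌋ = $31,208; SL = ⌊$159,733/6⌋ = $26,622 → take DB $31,208. Book value $168,525.
Year 4: DB = ⌊$168,525 × 125%/8⌋ = $26,332; SL = ⌊$128,525/5⌋ = $25,705 → take DB $26,332. Book value $142,193.
Year 5: DB = ⌊$142,193 × 125%/8⌋ = $22,217; SL = ⌊$102,193/4⌋ = $25,548 → take SL $25,548. Book value $116,645.
Year 6: DB = ⌊$116,645 × 125%/8⌋ = $18,225; SL = ⌊$76,645/3⌋ = $25,548 → take SL $25,548. Book value $91,097.
Year 7: DB = ⌊$91,097 × 125%/8⌋ = $14,233; SL = ⌊$51,097/2⌋ = $25,548 → take SL $25,548. Book value $65,549.
Accumulated through year 7 = $280,556 − $65,549 = $215,007.

$215,007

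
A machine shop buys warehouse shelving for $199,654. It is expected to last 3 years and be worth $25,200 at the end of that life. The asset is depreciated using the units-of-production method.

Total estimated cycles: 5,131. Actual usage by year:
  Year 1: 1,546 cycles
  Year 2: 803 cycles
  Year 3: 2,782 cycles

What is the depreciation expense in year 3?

$94,588

Depreciable base = $199,654 − $25,200 = $174,454.
Rate = $174,454 / 5,131 cycles = $34 per cycle.
Year 1: 1,546 × $34 = $52,564. Book value $147,090.
Year 2: 803 × $34 = $27,302. Book value $119,788.
Year 3: 2,782 × $34 = $94,588. Book value $25,200.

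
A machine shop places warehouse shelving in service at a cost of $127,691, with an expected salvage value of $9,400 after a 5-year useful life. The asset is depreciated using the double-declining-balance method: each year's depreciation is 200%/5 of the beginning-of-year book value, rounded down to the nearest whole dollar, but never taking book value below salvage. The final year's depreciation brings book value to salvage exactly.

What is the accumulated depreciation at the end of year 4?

$111,141

Depreciable base = $127,691 − $9,400 = $118,291.
Year 1: ⌊$127,691 × 200%/5⌋ = $51,076. Book value $76,615.
Year 2: ⌊$76,615 × 200%/5⌋ = $30,646. Book value $45,969.
Year 3: ⌊$45,969 × 200%/5⌋ = $18,387. Book value $27,582.
Year 4: ⌊$27,582 × 200%/5⌋ = $11,032. Book value $16,550.
Accumulated through year 4 = $127,691 − $16,550 = $111,141.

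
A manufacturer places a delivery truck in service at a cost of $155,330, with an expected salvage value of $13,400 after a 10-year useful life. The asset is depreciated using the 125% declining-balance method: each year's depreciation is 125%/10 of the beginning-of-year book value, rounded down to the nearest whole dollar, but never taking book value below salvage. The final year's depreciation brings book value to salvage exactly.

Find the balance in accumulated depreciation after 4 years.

$64,277

Depreciable base = $155,330 − $13,400 = $141,930.
Year 1: ⌊$155,330 × 125%/10⌋ = $19,416. Book value $135,914.
Year 2: ⌊$135,914 × 125%/10⌋ = $16,989. Book value $118,925.
Year 3: ⌊$118,925 × 125%/10⌋ = $14,865. Book value $104,060.
Year 4: ⌊$104,060 × 125%/10⌋ = $13,007. Book value $91,053.
Accumulated through year 4 = $155,330 − $91,053 = $64,277.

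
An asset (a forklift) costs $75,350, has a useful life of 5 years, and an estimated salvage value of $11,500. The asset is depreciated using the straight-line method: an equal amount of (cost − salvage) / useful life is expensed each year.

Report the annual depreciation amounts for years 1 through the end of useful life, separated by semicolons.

Depreciable base = $75,350 − $11,500 = $63,850.
Annual expense = $63,850 / 5 = $12,770.
End of year 1: book value $62,580.
End of year 2: book value $49,810.
End of year 3: book value $37,040.
End of year 4: book value $24,270.
End of year 5: book value $11,500.

$12,770; $12,770; $12,770; $12,770; $12,770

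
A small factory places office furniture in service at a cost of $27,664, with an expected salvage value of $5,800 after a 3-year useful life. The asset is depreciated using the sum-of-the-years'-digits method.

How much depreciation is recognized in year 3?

Depreciable base = $27,664 − $5,800 = $21,864.
Sum of the years' digits = 3+2+1 = 6.
Year 1: $21,864 × 3/6 = $10,932. Book value $16,732.
Year 2: $21,864 × 2/6 = $7,288. Book value $9,444.
Year 3: $21,864 × 1/6 = $3,644. Book value $5,800.

$3,644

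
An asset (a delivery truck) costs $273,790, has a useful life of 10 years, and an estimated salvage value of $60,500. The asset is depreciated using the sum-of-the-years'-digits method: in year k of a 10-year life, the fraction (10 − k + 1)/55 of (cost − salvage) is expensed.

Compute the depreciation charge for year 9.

$7,756

Depreciable base = $273,790 − $60,500 = $213,290.
Sum of the years' digits = 10+9+8+7+6+5+4+3+2+1 = 55.
Year 1: $213,290 × 10/55 = $38,780. Book value $235,010.
Year 2: $213,290 × 9/55 = $34,902. Book value $200,108.
Year 3: $213,290 × 8/55 = $31,024. Book value $169,084.
Year 4: $213,290 × 7/55 = $27,146. Book value $141,938.
Year 5: $213,290 × 6/55 = $23,268. Book value $118,670.
Year 6: $213,290 × 5/55 = $19,390. Book value $99,280.
Year 7: $213,290 × 4/55 = $15,512. Book value $83,768.
Year 8: $213,290 × 3/55 = $11,634. Book value $72,134.
Year 9: $213,290 × 2/55 = $7,756. Book value $64,378.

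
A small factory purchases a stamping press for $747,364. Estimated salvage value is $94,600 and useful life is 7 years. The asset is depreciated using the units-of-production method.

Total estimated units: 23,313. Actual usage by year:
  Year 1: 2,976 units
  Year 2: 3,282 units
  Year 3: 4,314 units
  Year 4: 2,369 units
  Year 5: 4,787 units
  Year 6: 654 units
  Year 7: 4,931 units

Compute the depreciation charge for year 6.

Depreciable base = $747,364 − $94,600 = $652,764.
Rate = $652,764 / 23,313 units = $28 per unit.
Year 1: 2,976 × $28 = $83,328. Book value $664,036.
Year 2: 3,282 × $28 = $91,896. Book value $572,140.
Year 3: 4,314 × $28 = $120,792. Book value $451,348.
Year 4: 2,369 × $28 = $66,332. Book value $385,016.
Year 5: 4,787 × $28 = $134,036. Book value $250,980.
Year 6: 654 × $28 = $18,312. Book value $232,668.

$18,312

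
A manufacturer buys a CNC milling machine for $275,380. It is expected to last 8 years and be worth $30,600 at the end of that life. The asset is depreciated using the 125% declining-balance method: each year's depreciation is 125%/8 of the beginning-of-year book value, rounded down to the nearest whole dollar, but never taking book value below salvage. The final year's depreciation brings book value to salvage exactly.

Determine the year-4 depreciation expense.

Depreciable base = $275,380 − $30,600 = $244,780.
Year 1: ⌊$275,380 × 125%/8⌋ = $43,028. Book value $232,352.
Year 2: ⌊$232,352 × 125%/8⌋ = $36,305. Book value $196,047.
Year 3: ⌊$196,047 × 125%/8⌋ = $30,632. Book value $165,415.
Year 4: ⌊$165,415 × 125%/8⌋ = $25,846. Book value $139,569.

$25,846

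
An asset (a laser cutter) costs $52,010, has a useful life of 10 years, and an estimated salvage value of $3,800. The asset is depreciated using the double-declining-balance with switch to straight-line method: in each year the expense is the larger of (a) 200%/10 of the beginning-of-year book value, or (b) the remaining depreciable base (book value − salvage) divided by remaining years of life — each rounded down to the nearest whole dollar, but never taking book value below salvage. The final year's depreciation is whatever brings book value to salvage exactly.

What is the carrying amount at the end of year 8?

Depreciable base = $52,010 − $3,800 = $48,210.
Year 1: DB = ⌊$52,010 × 200%/10⌋ = $10,402; SL = ⌊$48,210/10⌋ = $4,821 → take DB $10,402. Book value $41,608.
Year 2: DB = ⌊$41,608 × 200%/10⌋ = $8,321; SL = ⌊$37,808/9⌋ = $4,200 → take DB $8,321. Book value $33,287.
Year 3: DB = ⌊$33,287 × 200%/10⌋ = $6,657; SL = ⌊$29,487/8⌋ = $3,685 → take DB $6,657. Book value $26,630.
Year 4: DB = ⌊$26,630 × 200%/10⌋ = $5,326; SL = ⌊$22,830/7⌋ = $3,261 → take DB $5,326. Book value $21,304.
Year 5: DB = ⌊$21,304 × 200%/10⌋ = $4,260; SL = ⌊$17,504/6⌋ = $2,917 → take DB $4,260. Book value $17,044.
Year 6: DB = ⌊$17,044 × 200%/10⌋ = $3,408; SL = ⌊$13,244/5⌋ = $2,648 → take DB $3,408. Book value $13,636.
Year 7: DB = ⌊$13,636 × 200%/10⌋ = $2,727; SL = ⌊$9,836/4⌋ = $2,459 → take DB $2,727. Book value $10,909.
Year 8: DB = ⌊$10,909 × 200%/10⌋ = $2,181; SL = ⌊$7,109/3⌋ = $2,369 → take SL $2,369. Book value $8,540.

$8,540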